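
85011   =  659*129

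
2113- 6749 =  - 4636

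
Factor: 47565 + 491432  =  538997 = 31^1* 17387^1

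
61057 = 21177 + 39880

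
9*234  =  2106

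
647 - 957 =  -310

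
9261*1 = 9261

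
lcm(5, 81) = 405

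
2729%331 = 81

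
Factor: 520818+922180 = 1442998 = 2^1*721499^1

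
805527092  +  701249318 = 1506776410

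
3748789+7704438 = 11453227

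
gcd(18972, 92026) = 2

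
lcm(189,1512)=1512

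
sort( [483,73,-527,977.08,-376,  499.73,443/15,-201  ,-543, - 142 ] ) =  [ -543, - 527,-376,- 201, - 142,  443/15,  73,483,499.73,977.08]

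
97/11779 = 97/11779 = 0.01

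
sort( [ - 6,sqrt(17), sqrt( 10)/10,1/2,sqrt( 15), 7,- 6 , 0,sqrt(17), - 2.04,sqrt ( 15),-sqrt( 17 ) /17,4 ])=[ - 6, - 6 , - 2.04, - sqrt (17)/17 , 0 , sqrt(10)/10,1/2, sqrt(15 ),sqrt(15 ),4,sqrt ( 17),sqrt (17),7 ] 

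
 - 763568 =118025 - 881593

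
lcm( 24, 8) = 24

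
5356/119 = 5356/119 = 45.01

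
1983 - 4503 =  - 2520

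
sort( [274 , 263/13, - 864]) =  [-864,263/13,274]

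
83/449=83/449 = 0.18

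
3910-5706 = -1796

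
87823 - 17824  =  69999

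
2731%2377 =354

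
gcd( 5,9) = 1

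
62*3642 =225804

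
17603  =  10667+6936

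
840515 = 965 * 871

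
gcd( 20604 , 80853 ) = 3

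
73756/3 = 73756/3 = 24585.33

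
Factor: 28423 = 43^1*661^1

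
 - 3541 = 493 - 4034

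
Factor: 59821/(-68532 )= -2^(  -  2) * 3^ ( - 1 )*163^1 * 367^1*5711^( - 1 ) 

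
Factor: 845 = 5^1*13^2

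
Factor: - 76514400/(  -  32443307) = 2^5 * 3^2 * 5^2*13^(- 1)*271^( - 1)*9209^(-1)* 10627^1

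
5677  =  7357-1680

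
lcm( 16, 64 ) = 64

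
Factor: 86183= 86183^1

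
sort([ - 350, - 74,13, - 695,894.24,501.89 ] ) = [ - 695, - 350,-74, 13,  501.89,894.24]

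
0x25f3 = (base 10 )9715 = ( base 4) 2113303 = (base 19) 17h6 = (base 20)145F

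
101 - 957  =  -856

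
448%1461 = 448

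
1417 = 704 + 713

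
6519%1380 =999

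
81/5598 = 9/622  =  0.01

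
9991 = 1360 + 8631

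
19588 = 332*59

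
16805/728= 23  +  61/728 = 23.08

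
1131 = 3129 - 1998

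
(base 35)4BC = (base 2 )1010010110001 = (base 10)5297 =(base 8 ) 12261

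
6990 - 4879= 2111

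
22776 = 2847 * 8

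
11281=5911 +5370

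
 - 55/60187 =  - 1 + 60132/60187 = -0.00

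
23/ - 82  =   - 1 + 59/82 =- 0.28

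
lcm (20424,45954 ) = 183816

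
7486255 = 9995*749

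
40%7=5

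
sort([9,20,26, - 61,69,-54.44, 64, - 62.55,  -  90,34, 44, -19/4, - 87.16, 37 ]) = [ - 90,-87.16, - 62.55, - 61, - 54.44,- 19/4,9, 20, 26, 34,37,44, 64 , 69 ]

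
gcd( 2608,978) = 326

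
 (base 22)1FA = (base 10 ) 824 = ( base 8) 1470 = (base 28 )11C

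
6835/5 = 1367 = 1367.00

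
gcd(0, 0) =0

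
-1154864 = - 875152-279712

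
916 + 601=1517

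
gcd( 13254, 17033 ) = 1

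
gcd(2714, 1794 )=46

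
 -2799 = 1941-4740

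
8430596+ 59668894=68099490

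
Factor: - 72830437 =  - 271^1*268747^1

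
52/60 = 13/15 = 0.87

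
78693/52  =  1513+17/52 = 1513.33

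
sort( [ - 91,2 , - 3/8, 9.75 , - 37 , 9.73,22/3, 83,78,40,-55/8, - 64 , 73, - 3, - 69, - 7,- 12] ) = [ - 91, - 69, - 64, - 37, - 12, - 7,-55/8, - 3, - 3/8 , 2, 22/3, 9.73, 9.75, 40,73,78, 83]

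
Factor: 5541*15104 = 2^8*3^1 *59^1*1847^1 = 83691264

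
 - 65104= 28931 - 94035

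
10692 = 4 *2673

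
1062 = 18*59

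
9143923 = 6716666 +2427257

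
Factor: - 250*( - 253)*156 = 2^3 * 3^1*5^3  *11^1*13^1*23^1=9867000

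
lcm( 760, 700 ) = 26600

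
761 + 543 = 1304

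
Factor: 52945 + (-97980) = -45035 = - 5^1*9007^1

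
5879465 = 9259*635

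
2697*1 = 2697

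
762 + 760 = 1522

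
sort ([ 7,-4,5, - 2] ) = [-4,-2,  5,7] 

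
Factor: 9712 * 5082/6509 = 49356384/6509 =2^5 * 3^1*7^1*11^2*23^( -1)*283^( - 1)*607^1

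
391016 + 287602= 678618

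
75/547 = 75/547 = 0.14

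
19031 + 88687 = 107718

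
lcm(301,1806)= 1806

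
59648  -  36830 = 22818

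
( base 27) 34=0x55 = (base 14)61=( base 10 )85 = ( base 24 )3D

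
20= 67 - 47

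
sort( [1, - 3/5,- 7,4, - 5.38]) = [- 7, - 5.38 , -3/5,1, 4]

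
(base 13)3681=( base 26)bae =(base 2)1111000011110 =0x1e1e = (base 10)7710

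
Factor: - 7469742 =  - 2^1 * 3^1*7^1*293^1 * 607^1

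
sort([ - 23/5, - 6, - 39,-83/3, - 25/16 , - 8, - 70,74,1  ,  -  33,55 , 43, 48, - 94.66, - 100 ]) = [ - 100,-94.66, - 70, - 39, - 33, - 83/3, - 8, - 6, - 23/5, - 25/16,1, 43,48,55, 74]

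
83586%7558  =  448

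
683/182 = 3 + 137/182=3.75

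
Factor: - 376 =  - 2^3*47^1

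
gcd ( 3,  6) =3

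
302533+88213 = 390746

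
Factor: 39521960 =2^3*5^1 * 67^1*14747^1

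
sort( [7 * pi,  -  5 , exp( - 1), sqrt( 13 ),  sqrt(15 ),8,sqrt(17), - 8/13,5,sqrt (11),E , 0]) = [- 5, - 8/13, 0, exp( - 1), E, sqrt (11 ), sqrt ( 13 ), sqrt ( 15) , sqrt(17), 5,  8, 7*pi]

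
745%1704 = 745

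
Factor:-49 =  - 7^2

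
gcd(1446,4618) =2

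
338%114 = 110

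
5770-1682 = 4088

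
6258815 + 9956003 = 16214818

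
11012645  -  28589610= - 17576965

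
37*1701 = 62937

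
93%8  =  5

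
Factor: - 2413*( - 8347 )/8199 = 20141311/8199 = 3^(-2)*17^1 *19^1 * 127^1 * 491^1*911^( - 1 )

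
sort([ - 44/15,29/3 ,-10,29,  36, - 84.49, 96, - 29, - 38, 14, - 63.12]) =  [ - 84.49,-63.12, - 38,- 29, - 10, - 44/15, 29/3, 14, 29, 36, 96 ] 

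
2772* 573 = 1588356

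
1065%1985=1065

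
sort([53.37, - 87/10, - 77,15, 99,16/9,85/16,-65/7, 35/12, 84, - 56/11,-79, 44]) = [ - 79,  -  77, - 65/7,-87/10, - 56/11,16/9 , 35/12,85/16,15, 44,53.37,  84,99]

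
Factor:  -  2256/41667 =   -  2^4 * 17^( - 1)*19^( - 1)  *43^(  -  1 )*47^1= -752/13889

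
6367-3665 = 2702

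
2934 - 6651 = -3717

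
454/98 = 4+31/49 = 4.63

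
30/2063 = 30/2063 = 0.01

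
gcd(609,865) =1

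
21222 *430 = 9125460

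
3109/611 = 3109/611 = 5.09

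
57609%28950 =28659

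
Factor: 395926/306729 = 2^1*3^( - 2)*173^( - 1 )*197^ ( - 1)*197963^1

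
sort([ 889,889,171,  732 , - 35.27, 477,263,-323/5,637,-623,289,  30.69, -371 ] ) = [-623, - 371 , - 323/5,- 35.27, 30.69, 171,263,  289, 477,637 , 732, 889, 889] 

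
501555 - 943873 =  - 442318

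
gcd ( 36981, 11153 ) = 587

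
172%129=43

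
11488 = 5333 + 6155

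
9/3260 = 9/3260 = 0.00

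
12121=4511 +7610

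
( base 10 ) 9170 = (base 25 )EGK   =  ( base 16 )23d2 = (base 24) fm2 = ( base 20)12IA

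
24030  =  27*890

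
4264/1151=4264/1151=3.70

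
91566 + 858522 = 950088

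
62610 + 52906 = 115516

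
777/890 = 777/890=0.87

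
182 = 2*91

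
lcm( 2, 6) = 6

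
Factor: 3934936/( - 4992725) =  - 2^3  *  5^(  -  2 )*19^( - 1)*23^(  -  1)*457^( - 1)* 491867^1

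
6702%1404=1086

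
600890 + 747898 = 1348788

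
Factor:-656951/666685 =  - 5^ (  -  1)*133337^( - 1 )*656951^1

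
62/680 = 31/340=0.09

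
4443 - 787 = 3656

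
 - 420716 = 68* ( - 6187) 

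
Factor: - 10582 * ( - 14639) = 2^1*11^1* 13^1 * 37^1* 14639^1 = 154909898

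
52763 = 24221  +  28542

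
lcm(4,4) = 4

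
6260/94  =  3130/47 = 66.60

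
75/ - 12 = - 7+3/4 =-6.25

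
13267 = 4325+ 8942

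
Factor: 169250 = 2^1*5^3* 677^1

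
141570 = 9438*15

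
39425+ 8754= 48179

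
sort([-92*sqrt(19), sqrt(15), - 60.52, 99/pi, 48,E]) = [ -92*sqrt( 19 ),-60.52, E, sqrt( 15 ), 99/pi,48 ] 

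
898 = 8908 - 8010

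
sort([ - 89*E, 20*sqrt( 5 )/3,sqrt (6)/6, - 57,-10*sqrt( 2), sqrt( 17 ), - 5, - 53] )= [ - 89*E,- 57 , - 53, - 10*sqrt( 2), - 5 , sqrt ( 6 )/6, sqrt(17),20*sqrt( 5)/3] 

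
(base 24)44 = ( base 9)121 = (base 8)144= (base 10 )100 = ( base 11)91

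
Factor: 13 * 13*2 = 338 = 2^1 * 13^2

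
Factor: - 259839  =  -3^2*28871^1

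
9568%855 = 163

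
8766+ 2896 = 11662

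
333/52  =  333/52  =  6.40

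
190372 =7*27196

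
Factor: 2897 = 2897^1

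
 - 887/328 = -3+ 97/328 = - 2.70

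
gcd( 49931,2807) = 7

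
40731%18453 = 3825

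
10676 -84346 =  - 73670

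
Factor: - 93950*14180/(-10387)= 2^3*5^3*13^ ( - 1)*17^( - 1)*47^( - 1)*709^1*1879^1 =1332211000/10387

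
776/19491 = 776/19491 = 0.04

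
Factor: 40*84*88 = 2^8*3^1* 5^1*7^1*11^1 =295680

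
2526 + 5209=7735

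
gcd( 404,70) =2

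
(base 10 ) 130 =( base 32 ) 42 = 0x82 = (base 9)154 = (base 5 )1010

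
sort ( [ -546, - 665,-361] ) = [- 665,- 546, - 361 ]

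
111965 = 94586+17379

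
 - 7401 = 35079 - 42480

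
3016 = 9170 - 6154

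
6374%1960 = 494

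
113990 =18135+95855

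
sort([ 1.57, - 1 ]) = [-1,1.57]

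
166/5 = 166/5 = 33.20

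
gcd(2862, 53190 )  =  54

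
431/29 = 14 + 25/29 = 14.86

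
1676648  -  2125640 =-448992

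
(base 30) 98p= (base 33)7MG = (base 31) 8LQ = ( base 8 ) 20255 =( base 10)8365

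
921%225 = 21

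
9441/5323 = 9441/5323 = 1.77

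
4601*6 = 27606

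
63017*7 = 441119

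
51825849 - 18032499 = 33793350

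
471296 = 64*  7364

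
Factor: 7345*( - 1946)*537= -2^1* 3^1*5^1 * 7^1 * 13^1 * 113^1*139^1 * 179^1  =  -  7675539690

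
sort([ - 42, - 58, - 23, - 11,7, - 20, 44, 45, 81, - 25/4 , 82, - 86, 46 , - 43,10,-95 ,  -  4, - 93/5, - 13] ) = [ - 95, - 86, - 58,  -  43, - 42, - 23, - 20, - 93/5, - 13,  -  11, - 25/4,  -  4,7,  10, 44,45, 46,81,82]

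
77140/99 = 77140/99 = 779.19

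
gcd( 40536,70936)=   8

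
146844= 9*16316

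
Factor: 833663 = 17^1 * 19^1 * 29^1*89^1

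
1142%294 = 260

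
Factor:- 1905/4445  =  -3/7 = - 3^1 * 7^( - 1)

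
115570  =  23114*5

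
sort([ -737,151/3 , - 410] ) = [-737, - 410, 151/3] 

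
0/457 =0 = 0.00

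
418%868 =418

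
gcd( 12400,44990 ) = 10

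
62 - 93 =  - 31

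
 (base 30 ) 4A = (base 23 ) 5F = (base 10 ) 130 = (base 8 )202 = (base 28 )4I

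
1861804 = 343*5428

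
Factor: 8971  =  8971^1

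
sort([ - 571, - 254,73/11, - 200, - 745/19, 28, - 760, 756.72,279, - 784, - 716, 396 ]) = [ - 784, - 760, - 716, - 571, - 254, - 200,- 745/19, 73/11, 28,279, 396,756.72 ]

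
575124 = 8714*66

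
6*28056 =168336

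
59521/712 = 59521/712 = 83.60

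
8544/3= 2848 =2848.00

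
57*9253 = 527421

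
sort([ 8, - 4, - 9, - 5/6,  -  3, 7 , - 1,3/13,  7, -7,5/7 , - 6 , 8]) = [ - 9, - 7,  -  6, - 4,-3, - 1, - 5/6,3/13,5/7, 7,7, 8,8 ] 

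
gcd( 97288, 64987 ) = 1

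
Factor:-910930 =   -  2^1  *5^1*71^1 * 1283^1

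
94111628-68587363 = 25524265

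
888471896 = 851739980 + 36731916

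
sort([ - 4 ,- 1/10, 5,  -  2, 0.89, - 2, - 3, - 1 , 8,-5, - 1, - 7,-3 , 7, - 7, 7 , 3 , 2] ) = [-7, - 7,-5, - 4, - 3, - 3, - 2, - 2, - 1, - 1, - 1/10,0.89,2,3, 5,7, 7,8]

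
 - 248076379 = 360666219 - 608742598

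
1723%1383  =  340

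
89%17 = 4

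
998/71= 14 + 4/71 =14.06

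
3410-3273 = 137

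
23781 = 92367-68586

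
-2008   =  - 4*502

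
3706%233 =211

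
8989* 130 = 1168570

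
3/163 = 3/163  =  0.02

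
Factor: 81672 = 2^3 * 3^1*41^1*83^1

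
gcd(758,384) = 2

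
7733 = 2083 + 5650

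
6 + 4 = 10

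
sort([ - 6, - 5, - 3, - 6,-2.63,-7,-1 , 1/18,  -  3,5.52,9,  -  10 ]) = [ - 10, - 7,-6, - 6, - 5 ,-3,-3 , - 2.63,  -  1, 1/18,5.52,9]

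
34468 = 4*8617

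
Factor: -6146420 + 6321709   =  59^1*2971^1 = 175289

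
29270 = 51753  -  22483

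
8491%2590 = 721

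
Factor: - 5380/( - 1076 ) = 5^1=   5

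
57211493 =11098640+46112853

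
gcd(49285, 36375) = 5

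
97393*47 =4577471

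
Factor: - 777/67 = -3^1*7^1*37^1*67^( - 1) 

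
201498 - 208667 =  - 7169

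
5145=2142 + 3003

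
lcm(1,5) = 5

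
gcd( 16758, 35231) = 49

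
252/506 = 126/253= 0.50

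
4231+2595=6826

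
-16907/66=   -  257 + 5/6 = - 256.17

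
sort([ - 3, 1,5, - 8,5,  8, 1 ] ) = [ - 8, - 3,1,1, 5,5,8 ]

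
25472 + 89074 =114546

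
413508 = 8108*51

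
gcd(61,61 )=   61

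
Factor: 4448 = 2^5*139^1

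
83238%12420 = 8718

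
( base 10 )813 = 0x32D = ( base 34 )NV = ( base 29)S1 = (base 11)67a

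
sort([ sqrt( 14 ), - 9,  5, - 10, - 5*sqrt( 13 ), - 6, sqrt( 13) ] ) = [ - 5*sqrt(13 ), - 10, - 9, - 6, sqrt ( 13),sqrt( 14 ), 5] 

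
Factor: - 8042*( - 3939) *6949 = 220126516662=2^1*3^1*13^1*101^1*4021^1*6949^1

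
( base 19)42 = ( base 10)78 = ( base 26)30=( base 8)116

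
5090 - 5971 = -881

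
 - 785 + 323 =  - 462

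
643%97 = 61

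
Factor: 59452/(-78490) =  - 2^1*5^( - 1) * 47^( - 1 )*89^1 =- 178/235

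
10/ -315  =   - 2/63=-0.03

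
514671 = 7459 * 69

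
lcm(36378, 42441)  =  254646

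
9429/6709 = 9429/6709 = 1.41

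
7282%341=121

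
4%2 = 0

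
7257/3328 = 7257/3328 =2.18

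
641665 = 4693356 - 4051691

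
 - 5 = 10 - 15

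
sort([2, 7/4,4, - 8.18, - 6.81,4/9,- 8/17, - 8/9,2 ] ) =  [ - 8.18, - 6.81, - 8/9, - 8/17, 4/9,7/4, 2, 2,4 ] 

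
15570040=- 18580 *(-838 )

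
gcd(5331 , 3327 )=3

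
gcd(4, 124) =4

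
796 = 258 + 538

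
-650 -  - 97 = -553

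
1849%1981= 1849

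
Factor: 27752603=89^1 *311827^1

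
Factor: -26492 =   -  2^2 * 37^1 * 179^1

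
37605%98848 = 37605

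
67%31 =5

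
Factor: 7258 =2^1*19^1*191^1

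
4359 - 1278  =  3081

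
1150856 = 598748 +552108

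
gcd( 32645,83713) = 1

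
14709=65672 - 50963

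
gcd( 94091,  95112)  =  1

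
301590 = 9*33510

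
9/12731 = 9/12731 = 0.00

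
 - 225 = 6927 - 7152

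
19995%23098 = 19995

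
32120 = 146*220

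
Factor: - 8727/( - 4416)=2^( - 6 )*23^( - 1) * 2909^1 = 2909/1472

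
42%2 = 0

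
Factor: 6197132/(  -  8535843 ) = - 2^2*3^(- 2)*948427^ ( - 1 )*1549283^1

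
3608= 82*44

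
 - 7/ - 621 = 7/621 = 0.01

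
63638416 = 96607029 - 32968613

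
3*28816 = 86448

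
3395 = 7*485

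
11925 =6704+5221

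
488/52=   122/13 = 9.38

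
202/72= 2  +  29/36 = 2.81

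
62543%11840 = 3343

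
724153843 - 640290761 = 83863082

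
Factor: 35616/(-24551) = - 2^5*3^1*7^1* 53^1*24551^ ( - 1) 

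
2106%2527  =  2106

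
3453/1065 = 3 + 86/355 = 3.24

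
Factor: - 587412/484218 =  - 74/61 = - 2^1*37^1*61^( - 1) 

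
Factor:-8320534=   -  2^1*59^1*107^1*659^1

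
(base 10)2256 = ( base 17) 7dc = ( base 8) 4320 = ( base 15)A06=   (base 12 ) 1380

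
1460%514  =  432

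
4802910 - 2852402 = 1950508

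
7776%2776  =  2224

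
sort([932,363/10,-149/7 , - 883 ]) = [-883, - 149/7,363/10, 932 ]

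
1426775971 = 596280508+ 830495463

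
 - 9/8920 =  - 1+8911/8920 = -0.00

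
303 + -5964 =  - 5661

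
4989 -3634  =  1355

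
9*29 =261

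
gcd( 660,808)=4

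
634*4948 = 3137032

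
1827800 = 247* 7400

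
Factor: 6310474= 2^1*41^2 * 1877^1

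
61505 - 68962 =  -7457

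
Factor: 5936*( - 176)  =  -2^8*7^1*11^1*53^1 = - 1044736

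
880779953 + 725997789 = 1606777742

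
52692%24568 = 3556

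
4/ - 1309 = -4/1309 = - 0.00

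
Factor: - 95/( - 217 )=5^1*7^ (-1)*19^1*31^( - 1) 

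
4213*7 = 29491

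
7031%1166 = 35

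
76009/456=76009/456 = 166.69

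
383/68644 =383/68644 = 0.01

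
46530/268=23265/134 = 173.62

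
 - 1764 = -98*18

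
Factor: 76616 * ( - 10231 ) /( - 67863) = 2^3*3^( - 1)*13^1 * 61^1*157^1 *787^1*22621^ ( - 1)  =  783858296/67863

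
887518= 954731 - 67213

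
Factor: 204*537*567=62113716 = 2^2*3^6*7^1*17^1*179^1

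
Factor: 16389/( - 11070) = -2^ ( - 1)*5^(  -  1) * 41^ (  -  1 )*607^1 = - 607/410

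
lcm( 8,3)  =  24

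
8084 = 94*86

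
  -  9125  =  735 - 9860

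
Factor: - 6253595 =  - 5^1*401^1*3119^1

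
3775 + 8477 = 12252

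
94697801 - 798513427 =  - 703815626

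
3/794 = 3/794 = 0.00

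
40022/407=98+ 136/407 = 98.33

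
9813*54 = 529902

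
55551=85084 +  - 29533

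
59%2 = 1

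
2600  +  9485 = 12085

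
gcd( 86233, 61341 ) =889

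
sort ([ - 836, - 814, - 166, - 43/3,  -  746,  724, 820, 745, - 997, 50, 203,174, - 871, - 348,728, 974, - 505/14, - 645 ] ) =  [  -  997, - 871 , - 836  , - 814, - 746,  -  645,  -  348, - 166, - 505/14, - 43/3, 50,174, 203,  724,728, 745, 820, 974]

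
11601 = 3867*3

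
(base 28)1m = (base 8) 62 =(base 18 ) 2e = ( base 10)50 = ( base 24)22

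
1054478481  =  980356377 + 74122104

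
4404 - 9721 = - 5317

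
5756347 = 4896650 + 859697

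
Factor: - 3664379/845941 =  - 263^1*13933^1*845941^(-1) 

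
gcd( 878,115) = 1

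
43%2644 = 43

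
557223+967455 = 1524678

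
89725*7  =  628075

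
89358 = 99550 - 10192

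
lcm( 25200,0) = 0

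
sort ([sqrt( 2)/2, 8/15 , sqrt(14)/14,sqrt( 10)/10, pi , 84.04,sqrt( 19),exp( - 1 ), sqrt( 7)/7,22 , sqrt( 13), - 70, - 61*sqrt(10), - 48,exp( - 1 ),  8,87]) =[- 61*sqrt( 10 ),-70, - 48,sqrt(14)/14, sqrt( 10) /10 , exp(-1 ),exp( -1 ),sqrt(7)/7,8/15,sqrt( 2)/2,pi,sqrt( 13), sqrt(19 ), 8,22,84.04,87]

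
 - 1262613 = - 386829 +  - 875784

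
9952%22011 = 9952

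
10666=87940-77274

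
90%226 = 90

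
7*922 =6454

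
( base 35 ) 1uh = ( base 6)14340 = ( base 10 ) 2292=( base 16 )8f4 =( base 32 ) 27K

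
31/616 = 31/616 = 0.05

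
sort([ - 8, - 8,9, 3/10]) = [-8 , - 8,3/10,  9 ] 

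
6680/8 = 835 =835.00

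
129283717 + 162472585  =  291756302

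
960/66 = 160/11 = 14.55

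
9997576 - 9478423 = 519153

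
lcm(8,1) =8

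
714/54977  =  714/54977 = 0.01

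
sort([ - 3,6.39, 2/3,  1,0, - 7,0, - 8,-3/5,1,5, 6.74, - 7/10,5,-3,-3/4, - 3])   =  [-8,-7, - 3,- 3 , - 3, - 3/4, - 7/10, - 3/5,0 , 0, 2/3,1, 1, 5, 5,6.39,6.74 ]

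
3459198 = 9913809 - 6454611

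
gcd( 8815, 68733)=1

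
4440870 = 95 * 46746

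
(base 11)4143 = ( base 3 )21112102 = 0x1574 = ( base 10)5492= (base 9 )7472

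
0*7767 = 0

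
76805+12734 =89539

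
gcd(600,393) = 3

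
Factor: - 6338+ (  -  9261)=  - 15599= - 19^1 * 821^1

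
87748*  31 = 2720188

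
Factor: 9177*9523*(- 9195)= - 3^2*5^1 * 7^1*19^1*23^1*89^1* 107^1  *613^1 = - 803574690345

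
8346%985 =466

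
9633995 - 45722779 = -36088784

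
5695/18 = 316+ 7/18  =  316.39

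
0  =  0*96693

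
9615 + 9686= 19301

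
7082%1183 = 1167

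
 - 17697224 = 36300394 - 53997618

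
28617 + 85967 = 114584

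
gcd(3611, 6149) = 1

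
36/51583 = 36/51583= 0.00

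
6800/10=680 =680.00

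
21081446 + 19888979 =40970425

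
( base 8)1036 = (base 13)329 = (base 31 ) HF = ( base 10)542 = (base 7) 1403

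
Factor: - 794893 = -11^1 * 127^1*569^1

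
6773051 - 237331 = 6535720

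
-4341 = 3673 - 8014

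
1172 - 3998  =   - 2826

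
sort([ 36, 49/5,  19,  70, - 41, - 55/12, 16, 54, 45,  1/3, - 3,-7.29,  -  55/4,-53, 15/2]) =[ - 53, - 41,  -  55/4 ,-7.29, - 55/12, - 3,1/3, 15/2, 49/5, 16, 19, 36,  45,54, 70]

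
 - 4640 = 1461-6101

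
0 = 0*27661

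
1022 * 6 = 6132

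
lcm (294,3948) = 27636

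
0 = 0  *124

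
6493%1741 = 1270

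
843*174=146682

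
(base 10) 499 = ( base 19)175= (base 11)414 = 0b111110011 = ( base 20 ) 14j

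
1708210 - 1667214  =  40996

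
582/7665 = 194/2555  =  0.08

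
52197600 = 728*71700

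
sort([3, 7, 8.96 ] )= [3,7, 8.96]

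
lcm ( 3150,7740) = 270900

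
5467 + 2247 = 7714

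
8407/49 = 171 + 4/7 = 171.57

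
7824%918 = 480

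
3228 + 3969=7197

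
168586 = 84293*2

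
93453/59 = 1583 + 56/59 = 1583.95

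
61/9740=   61/9740 = 0.01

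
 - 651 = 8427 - 9078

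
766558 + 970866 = 1737424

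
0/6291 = 0= 0.00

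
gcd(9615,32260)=5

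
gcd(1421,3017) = 7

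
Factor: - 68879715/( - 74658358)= 2^(-1) * 3^1*5^1 * 113^1* 359^( - 1)*40637^1 *103981^( - 1 ) 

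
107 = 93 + 14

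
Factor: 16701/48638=2^ ( - 1 )*3^1 * 19^1*83^ ( - 1)= 57/166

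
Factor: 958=2^1*479^1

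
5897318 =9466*623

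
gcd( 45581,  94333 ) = 1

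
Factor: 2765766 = 2^1*3^1*109^1*4229^1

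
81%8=1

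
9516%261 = 120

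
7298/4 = 1824  +  1/2 = 1824.50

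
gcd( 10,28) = 2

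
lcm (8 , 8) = 8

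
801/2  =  801/2 = 400.50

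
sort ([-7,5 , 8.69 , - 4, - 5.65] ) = [ - 7,- 5.65, - 4, 5,8.69 ] 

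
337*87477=29479749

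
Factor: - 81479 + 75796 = -5683^1 = -5683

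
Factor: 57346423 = 17^1*3373319^1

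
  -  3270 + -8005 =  - 11275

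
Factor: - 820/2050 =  - 2^1*5^( - 1) = - 2/5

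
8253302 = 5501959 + 2751343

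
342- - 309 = 651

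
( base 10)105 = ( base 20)55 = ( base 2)1101001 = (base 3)10220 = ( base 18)5f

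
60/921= 20/307 = 0.07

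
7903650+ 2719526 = 10623176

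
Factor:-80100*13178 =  -2^3*3^2*5^2*11^1*89^1*599^1  =  - 1055557800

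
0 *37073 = 0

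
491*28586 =14035726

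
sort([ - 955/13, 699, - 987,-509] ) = [ -987 , -509,- 955/13,699] 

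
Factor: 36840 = 2^3*3^1 *5^1*307^1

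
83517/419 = 83517/419 = 199.32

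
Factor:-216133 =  - 216133^1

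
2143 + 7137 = 9280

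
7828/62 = 126+8/31 = 126.26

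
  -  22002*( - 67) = 1474134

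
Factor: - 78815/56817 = -3^( - 2)*5^1*11^1 * 59^ ( - 1) * 107^( - 1 ) * 1433^1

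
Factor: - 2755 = -5^1*19^1 * 29^1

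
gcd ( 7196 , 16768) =4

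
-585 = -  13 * 45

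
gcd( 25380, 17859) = 3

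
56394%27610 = 1174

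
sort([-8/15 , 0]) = [ - 8/15,0]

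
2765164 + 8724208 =11489372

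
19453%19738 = 19453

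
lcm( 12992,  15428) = 246848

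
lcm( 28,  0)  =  0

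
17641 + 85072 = 102713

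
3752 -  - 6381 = 10133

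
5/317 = 5/317=0.02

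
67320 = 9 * 7480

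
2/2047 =2/2047 = 0.00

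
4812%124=100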